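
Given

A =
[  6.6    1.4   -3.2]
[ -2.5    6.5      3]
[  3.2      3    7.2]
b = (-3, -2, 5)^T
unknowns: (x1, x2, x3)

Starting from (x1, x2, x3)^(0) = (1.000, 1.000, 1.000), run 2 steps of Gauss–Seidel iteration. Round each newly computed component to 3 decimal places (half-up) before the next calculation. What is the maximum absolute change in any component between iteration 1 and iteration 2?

Iteration 1:
  x1 = (-3 - (1.4)·1.000 - (-3.2)·1.000) / (6.6) = -0.182
  x2 = (-2 - (-2.5)·-0.182 - (3)·1.000) / (6.5) = -0.839
  x3 = (5 - (3.2)·-0.182 - (3)·-0.839) / (7.2) = 1.125
Iteration 2:
  x1 = (-3 - (1.4)·-0.839 - (-3.2)·1.125) / (6.6) = 0.269
  x2 = (-2 - (-2.5)·0.269 - (3)·1.125) / (6.5) = -0.723
  x3 = (5 - (3.2)·0.269 - (3)·-0.723) / (7.2) = 0.876
Change: (0.451, 0.116, -0.249) → max |·| = 0.451

0.451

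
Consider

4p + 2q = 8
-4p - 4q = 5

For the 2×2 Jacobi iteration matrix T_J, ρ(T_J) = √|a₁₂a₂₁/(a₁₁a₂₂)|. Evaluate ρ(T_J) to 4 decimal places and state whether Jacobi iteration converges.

a₁₂a₂₁/(a₁₁a₂₂) = (2)·(-4) / ((4)·(-4)) = 0.500000
ρ = √|0.500000| = √0.500000 = 0.7071
ρ < 1, so Jacobi converges

0.7071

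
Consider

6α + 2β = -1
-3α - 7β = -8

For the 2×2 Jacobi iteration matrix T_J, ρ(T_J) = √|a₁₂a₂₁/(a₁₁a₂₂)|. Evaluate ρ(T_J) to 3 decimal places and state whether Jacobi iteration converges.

a₁₂a₂₁/(a₁₁a₂₂) = (2)·(-3) / ((6)·(-7)) = 0.142857
ρ = √|0.142857| = √0.142857 = 0.378
ρ < 1, so Jacobi converges

0.378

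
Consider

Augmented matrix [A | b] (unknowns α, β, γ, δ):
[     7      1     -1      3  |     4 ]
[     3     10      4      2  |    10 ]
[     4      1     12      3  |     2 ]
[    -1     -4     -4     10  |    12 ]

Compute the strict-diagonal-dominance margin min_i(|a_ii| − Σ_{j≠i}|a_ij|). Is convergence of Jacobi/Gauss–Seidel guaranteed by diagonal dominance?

row 1: |7| − (1+1+3) = 2
row 2: |10| − (3+4+2) = 1
row 3: |12| − (4+1+3) = 4
row 4: |10| − (1+4+4) = 1
minimum over rows = 1 → strictly diagonally dominant (convergence guaranteed)

1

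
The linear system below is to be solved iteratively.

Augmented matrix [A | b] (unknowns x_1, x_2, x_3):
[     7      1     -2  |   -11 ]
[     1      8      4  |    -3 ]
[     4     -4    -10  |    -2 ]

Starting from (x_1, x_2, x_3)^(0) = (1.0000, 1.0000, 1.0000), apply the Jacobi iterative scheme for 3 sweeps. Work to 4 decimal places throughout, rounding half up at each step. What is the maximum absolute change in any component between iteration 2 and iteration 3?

0.2586

Iteration 1:
  x_1 = (-11 - (1)·1.0000 - (-2)·1.0000) / (7) = -1.4286
  x_2 = (-3 - (1)·1.0000 - (4)·1.0000) / (8) = -1.0000
  x_3 = (-2 - (4)·1.0000 - (-4)·1.0000) / (-10) = 0.2000
Iteration 2:
  x_1 = (-11 - (1)·-1.0000 - (-2)·0.2000) / (7) = -1.3714
  x_2 = (-3 - (1)·-1.4286 - (4)·0.2000) / (8) = -0.2964
  x_3 = (-2 - (4)·-1.4286 - (-4)·-1.0000) / (-10) = 0.0286
Iteration 3:
  x_1 = (-11 - (1)·-0.2964 - (-2)·0.0286) / (7) = -1.5209
  x_2 = (-3 - (1)·-1.3714 - (4)·0.0286) / (8) = -0.2179
  x_3 = (-2 - (4)·-1.3714 - (-4)·-0.2964) / (-10) = -0.2300
Change: (-0.1495, 0.0785, -0.2586) → max |·| = 0.2586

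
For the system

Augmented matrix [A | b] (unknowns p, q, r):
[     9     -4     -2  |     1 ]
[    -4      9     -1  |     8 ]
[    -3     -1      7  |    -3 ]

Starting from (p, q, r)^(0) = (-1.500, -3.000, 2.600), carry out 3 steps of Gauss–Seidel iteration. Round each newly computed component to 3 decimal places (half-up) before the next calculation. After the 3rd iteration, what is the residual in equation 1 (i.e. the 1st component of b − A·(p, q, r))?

Iteration 1:
  p = (1 - (-4)·-3.000 - (-2)·2.600) / (9) = -0.644
  q = (8 - (-4)·-0.644 - (-1)·2.600) / (9) = 0.892
  r = (-3 - (-3)·-0.644 - (-1)·0.892) / (7) = -0.577
Iteration 2:
  p = (1 - (-4)·0.892 - (-2)·-0.577) / (9) = 0.379
  q = (8 - (-4)·0.379 - (-1)·-0.577) / (9) = 0.993
  r = (-3 - (-3)·0.379 - (-1)·0.993) / (7) = -0.124
Iteration 3:
  p = (1 - (-4)·0.993 - (-2)·-0.124) / (9) = 0.525
  q = (8 - (-4)·0.525 - (-1)·-0.124) / (9) = 1.108
  r = (-3 - (-3)·0.525 - (-1)·1.108) / (7) = -0.045
Residual b − A·x = (0.617, 0.083, -0.002)

0.617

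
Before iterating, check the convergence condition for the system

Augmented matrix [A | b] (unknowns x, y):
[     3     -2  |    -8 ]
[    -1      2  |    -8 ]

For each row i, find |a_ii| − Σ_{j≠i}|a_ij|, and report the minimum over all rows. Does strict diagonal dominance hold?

1

row 1: |3| − (2) = 1
row 2: |2| − (1) = 1
minimum over rows = 1 → strictly diagonally dominant (convergence guaranteed)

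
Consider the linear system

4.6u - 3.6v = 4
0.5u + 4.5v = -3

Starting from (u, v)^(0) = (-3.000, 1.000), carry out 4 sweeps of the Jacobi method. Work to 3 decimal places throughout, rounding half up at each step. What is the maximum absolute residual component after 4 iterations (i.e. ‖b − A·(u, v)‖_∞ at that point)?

Iteration 1:
  u = (4 - (-3.6)·1.000) / (4.6) = 1.652
  v = (-3 - (0.5)·-3.000) / (4.5) = -0.333
Iteration 2:
  u = (4 - (-3.6)·-0.333) / (4.6) = 0.609
  v = (-3 - (0.5)·1.652) / (4.5) = -0.850
Iteration 3:
  u = (4 - (-3.6)·-0.850) / (4.6) = 0.204
  v = (-3 - (0.5)·0.609) / (4.5) = -0.734
Iteration 4:
  u = (4 - (-3.6)·-0.734) / (4.6) = 0.295
  v = (-3 - (0.5)·0.204) / (4.5) = -0.689
Residual b − A·x = (0.163, -0.047); ∞-norm = 0.163

0.163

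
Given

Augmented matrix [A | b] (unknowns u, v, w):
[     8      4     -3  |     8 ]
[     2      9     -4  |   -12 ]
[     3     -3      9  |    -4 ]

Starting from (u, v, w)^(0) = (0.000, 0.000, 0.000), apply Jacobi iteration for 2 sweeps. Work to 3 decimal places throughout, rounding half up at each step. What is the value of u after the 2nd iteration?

Iteration 1:
  u = (8 - (4)·0.000 - (-3)·0.000) / (8) = 1.000
  v = (-12 - (2)·0.000 - (-4)·0.000) / (9) = -1.333
  w = (-4 - (3)·0.000 - (-3)·0.000) / (9) = -0.444
Iteration 2:
  u = (8 - (4)·-1.333 - (-3)·-0.444) / (8) = 1.500
  v = (-12 - (2)·1.000 - (-4)·-0.444) / (9) = -1.753
  w = (-4 - (3)·1.000 - (-3)·-1.333) / (9) = -1.222

1.500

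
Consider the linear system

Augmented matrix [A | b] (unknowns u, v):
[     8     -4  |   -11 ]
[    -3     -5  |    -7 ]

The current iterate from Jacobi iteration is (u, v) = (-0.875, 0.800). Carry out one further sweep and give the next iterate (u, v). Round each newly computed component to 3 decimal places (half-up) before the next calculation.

(-0.975, 1.925)

One sweep:
  u = (-11 - (-4)·0.800) / (8) = -0.975
  v = (-7 - (-3)·-0.875) / (-5) = 1.925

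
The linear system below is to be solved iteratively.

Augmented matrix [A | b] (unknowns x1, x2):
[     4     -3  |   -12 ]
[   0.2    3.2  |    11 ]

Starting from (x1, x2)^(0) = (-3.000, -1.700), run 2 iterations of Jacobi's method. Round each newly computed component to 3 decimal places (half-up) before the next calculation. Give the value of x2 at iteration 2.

Iteration 1:
  x1 = (-12 - (-3)·-1.700) / (4) = -4.275
  x2 = (11 - (0.2)·-3.000) / (3.2) = 3.625
Iteration 2:
  x1 = (-12 - (-3)·3.625) / (4) = -0.281
  x2 = (11 - (0.2)·-4.275) / (3.2) = 3.705

3.705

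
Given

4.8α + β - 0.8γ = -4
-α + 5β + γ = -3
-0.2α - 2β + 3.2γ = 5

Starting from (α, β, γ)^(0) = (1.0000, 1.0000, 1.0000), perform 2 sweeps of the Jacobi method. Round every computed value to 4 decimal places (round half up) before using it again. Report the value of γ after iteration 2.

1.1328

Iteration 1:
  α = (-4 - (1)·1.0000 - (-0.8)·1.0000) / (4.8) = -0.8750
  β = (-3 - (-1)·1.0000 - (1)·1.0000) / (5) = -0.6000
  γ = (5 - (-0.2)·1.0000 - (-2)·1.0000) / (3.2) = 2.2500
Iteration 2:
  α = (-4 - (1)·-0.6000 - (-0.8)·2.2500) / (4.8) = -0.3333
  β = (-3 - (-1)·-0.8750 - (1)·2.2500) / (5) = -1.2250
  γ = (5 - (-0.2)·-0.8750 - (-2)·-0.6000) / (3.2) = 1.1328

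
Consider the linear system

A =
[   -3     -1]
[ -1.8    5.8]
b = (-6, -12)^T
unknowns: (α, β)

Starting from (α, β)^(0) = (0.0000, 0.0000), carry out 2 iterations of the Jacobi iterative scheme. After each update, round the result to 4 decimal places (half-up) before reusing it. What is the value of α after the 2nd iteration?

Iteration 1:
  α = (-6 - (-1)·0.0000) / (-3) = 2.0000
  β = (-12 - (-1.8)·0.0000) / (5.8) = -2.0690
Iteration 2:
  α = (-6 - (-1)·-2.0690) / (-3) = 2.6897
  β = (-12 - (-1.8)·2.0000) / (5.8) = -1.4483

2.6897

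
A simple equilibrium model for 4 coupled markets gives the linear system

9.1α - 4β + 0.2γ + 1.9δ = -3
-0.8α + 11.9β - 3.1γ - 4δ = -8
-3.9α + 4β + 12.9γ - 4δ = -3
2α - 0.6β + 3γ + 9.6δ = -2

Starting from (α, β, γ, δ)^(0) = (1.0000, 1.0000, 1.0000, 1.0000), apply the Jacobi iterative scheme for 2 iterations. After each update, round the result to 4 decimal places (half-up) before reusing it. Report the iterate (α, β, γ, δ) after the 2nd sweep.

(-0.1957, -0.8863, -0.4732, -0.2055)

Iteration 1:
  α = (-3 - (-4)·1.0000 - (0.2)·1.0000 - (1.9)·1.0000) / (9.1) = -0.1209
  β = (-8 - (-0.8)·1.0000 - (-3.1)·1.0000 - (-4)·1.0000) / (11.9) = -0.0084
  γ = (-3 - (-3.9)·1.0000 - (4)·1.0000 - (-4)·1.0000) / (12.9) = 0.0698
  δ = (-2 - (2)·1.0000 - (-0.6)·1.0000 - (3)·1.0000) / (9.6) = -0.6667
Iteration 2:
  α = (-3 - (-4)·-0.0084 - (0.2)·0.0698 - (1.9)·-0.6667) / (9.1) = -0.1957
  β = (-8 - (-0.8)·-0.1209 - (-3.1)·0.0698 - (-4)·-0.6667) / (11.9) = -0.8863
  γ = (-3 - (-3.9)·-0.1209 - (4)·-0.0084 - (-4)·-0.6667) / (12.9) = -0.4732
  δ = (-2 - (2)·-0.1209 - (-0.6)·-0.0084 - (3)·0.0698) / (9.6) = -0.2055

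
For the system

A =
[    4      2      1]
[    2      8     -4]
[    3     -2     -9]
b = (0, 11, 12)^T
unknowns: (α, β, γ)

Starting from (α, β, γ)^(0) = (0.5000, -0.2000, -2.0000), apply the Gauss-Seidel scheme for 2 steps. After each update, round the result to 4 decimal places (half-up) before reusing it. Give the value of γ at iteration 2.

-1.4361

Iteration 1:
  α = (0 - (2)·-0.2000 - (1)·-2.0000) / (4) = 0.6000
  β = (11 - (2)·0.6000 - (-4)·-2.0000) / (8) = 0.2250
  γ = (12 - (3)·0.6000 - (-2)·0.2250) / (-9) = -1.1833
Iteration 2:
  α = (0 - (2)·0.2250 - (1)·-1.1833) / (4) = 0.1833
  β = (11 - (2)·0.1833 - (-4)·-1.1833) / (8) = 0.7375
  γ = (12 - (3)·0.1833 - (-2)·0.7375) / (-9) = -1.4361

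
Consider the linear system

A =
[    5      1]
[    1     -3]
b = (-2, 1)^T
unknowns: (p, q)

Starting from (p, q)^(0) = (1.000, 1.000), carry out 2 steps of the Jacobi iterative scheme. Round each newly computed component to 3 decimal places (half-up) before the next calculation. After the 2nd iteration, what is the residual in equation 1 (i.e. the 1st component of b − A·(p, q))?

Iteration 1:
  p = (-2 - (1)·1.000) / (5) = -0.600
  q = (1 - (1)·1.000) / (-3) = 0.000
Iteration 2:
  p = (-2 - (1)·0.000) / (5) = -0.400
  q = (1 - (1)·-0.600) / (-3) = -0.533
Residual b − A·x = (0.533, -0.199)

0.533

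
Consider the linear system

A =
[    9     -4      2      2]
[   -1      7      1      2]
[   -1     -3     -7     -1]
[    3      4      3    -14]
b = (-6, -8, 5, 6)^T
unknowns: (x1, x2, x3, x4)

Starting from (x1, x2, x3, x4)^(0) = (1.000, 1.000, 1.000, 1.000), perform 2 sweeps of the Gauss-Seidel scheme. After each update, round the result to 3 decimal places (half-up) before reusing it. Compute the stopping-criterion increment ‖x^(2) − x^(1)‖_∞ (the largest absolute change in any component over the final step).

0.667

Iteration 1:
  x1 = (-6 - (-4)·1.000 - (2)·1.000 - (2)·1.000) / (9) = -0.667
  x2 = (-8 - (-1)·-0.667 - (1)·1.000 - (2)·1.000) / (7) = -1.667
  x3 = (5 - (-1)·-0.667 - (-3)·-1.667 - (-1)·1.000) / (-7) = -0.047
  x4 = (6 - (3)·-0.667 - (4)·-1.667 - (3)·-0.047) / (-14) = -1.058
Iteration 2:
  x1 = (-6 - (-4)·-1.667 - (2)·-0.047 - (2)·-1.058) / (9) = -1.162
  x2 = (-8 - (-1)·-1.162 - (1)·-0.047 - (2)·-1.058) / (7) = -1.000
  x3 = (5 - (-1)·-1.162 - (-3)·-1.000 - (-1)·-1.058) / (-7) = 0.031
  x4 = (6 - (3)·-1.162 - (4)·-1.000 - (3)·0.031) / (-14) = -0.957
Change: (-0.495, 0.667, 0.078, 0.101) → max |·| = 0.667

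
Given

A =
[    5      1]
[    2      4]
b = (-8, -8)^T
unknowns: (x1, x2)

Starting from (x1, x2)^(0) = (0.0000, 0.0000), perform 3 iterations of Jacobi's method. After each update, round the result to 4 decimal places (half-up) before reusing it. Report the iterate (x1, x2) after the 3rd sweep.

Iteration 1:
  x1 = (-8 - (1)·0.0000) / (5) = -1.6000
  x2 = (-8 - (2)·0.0000) / (4) = -2.0000
Iteration 2:
  x1 = (-8 - (1)·-2.0000) / (5) = -1.2000
  x2 = (-8 - (2)·-1.6000) / (4) = -1.2000
Iteration 3:
  x1 = (-8 - (1)·-1.2000) / (5) = -1.3600
  x2 = (-8 - (2)·-1.2000) / (4) = -1.4000

(-1.3600, -1.4000)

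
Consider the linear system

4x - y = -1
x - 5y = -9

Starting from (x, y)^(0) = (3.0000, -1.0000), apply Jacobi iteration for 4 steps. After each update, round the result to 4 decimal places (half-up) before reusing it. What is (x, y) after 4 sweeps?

(0.2175, 1.8350)

Iteration 1:
  x = (-1 - (-1)·-1.0000) / (4) = -0.5000
  y = (-9 - (1)·3.0000) / (-5) = 2.4000
Iteration 2:
  x = (-1 - (-1)·2.4000) / (4) = 0.3500
  y = (-9 - (1)·-0.5000) / (-5) = 1.7000
Iteration 3:
  x = (-1 - (-1)·1.7000) / (4) = 0.1750
  y = (-9 - (1)·0.3500) / (-5) = 1.8700
Iteration 4:
  x = (-1 - (-1)·1.8700) / (4) = 0.2175
  y = (-9 - (1)·0.1750) / (-5) = 1.8350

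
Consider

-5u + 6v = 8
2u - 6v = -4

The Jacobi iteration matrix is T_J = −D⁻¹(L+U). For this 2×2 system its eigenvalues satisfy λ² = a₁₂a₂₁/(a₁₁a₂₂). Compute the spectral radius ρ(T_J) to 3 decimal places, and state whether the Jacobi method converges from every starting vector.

0.632

a₁₂a₂₁/(a₁₁a₂₂) = (6)·(2) / ((-5)·(-6)) = 0.400000
ρ = √|0.400000| = √0.400000 = 0.632
ρ < 1, so Jacobi converges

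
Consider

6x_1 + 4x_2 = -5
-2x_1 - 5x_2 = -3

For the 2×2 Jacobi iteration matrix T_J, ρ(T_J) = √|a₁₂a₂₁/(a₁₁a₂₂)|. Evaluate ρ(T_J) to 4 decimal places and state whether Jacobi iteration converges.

a₁₂a₂₁/(a₁₁a₂₂) = (4)·(-2) / ((6)·(-5)) = 0.266667
ρ = √|0.266667| = √0.266667 = 0.5164
ρ < 1, so Jacobi converges

0.5164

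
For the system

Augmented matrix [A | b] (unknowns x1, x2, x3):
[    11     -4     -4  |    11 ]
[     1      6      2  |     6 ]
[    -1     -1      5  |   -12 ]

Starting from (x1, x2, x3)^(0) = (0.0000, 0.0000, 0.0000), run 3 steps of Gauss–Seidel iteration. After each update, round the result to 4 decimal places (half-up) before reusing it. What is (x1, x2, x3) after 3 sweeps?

(0.8594, 1.5136, -1.9254)

Iteration 1:
  x1 = (11 - (-4)·0.0000 - (-4)·0.0000) / (11) = 1.0000
  x2 = (6 - (1)·1.0000 - (2)·0.0000) / (6) = 0.8333
  x3 = (-12 - (-1)·1.0000 - (-1)·0.8333) / (5) = -2.0333
Iteration 2:
  x1 = (11 - (-4)·0.8333 - (-4)·-2.0333) / (11) = 0.5636
  x2 = (6 - (1)·0.5636 - (2)·-2.0333) / (6) = 1.5838
  x3 = (-12 - (-1)·0.5636 - (-1)·1.5838) / (5) = -1.9705
Iteration 3:
  x1 = (11 - (-4)·1.5838 - (-4)·-1.9705) / (11) = 0.8594
  x2 = (6 - (1)·0.8594 - (2)·-1.9705) / (6) = 1.5136
  x3 = (-12 - (-1)·0.8594 - (-1)·1.5136) / (5) = -1.9254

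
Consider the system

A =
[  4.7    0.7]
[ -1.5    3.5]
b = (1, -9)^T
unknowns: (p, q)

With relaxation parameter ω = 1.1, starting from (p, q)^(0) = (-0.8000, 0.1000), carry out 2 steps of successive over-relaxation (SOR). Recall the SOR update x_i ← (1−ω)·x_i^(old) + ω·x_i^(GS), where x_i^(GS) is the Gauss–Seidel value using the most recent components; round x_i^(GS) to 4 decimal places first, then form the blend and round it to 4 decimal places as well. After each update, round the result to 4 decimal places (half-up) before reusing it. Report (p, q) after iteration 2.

Iteration 1:
  p: GS value = (1 - (0.7)·0.1000) / (4.7) = 0.1979;  p ← (1−ω)·-0.8000 + ω·0.1979 = 0.2977
  q: GS value = (-9 - (-1.5)·0.2977) / (3.5) = -2.4438;  q ← (1−ω)·0.1000 + ω·-2.4438 = -2.6982
Iteration 2:
  p: GS value = (1 - (0.7)·-2.6982) / (4.7) = 0.6146;  p ← (1−ω)·0.2977 + ω·0.6146 = 0.6463
  q: GS value = (-9 - (-1.5)·0.6463) / (3.5) = -2.2944;  q ← (1−ω)·-2.6982 + ω·-2.2944 = -2.2540

(0.6463, -2.2540)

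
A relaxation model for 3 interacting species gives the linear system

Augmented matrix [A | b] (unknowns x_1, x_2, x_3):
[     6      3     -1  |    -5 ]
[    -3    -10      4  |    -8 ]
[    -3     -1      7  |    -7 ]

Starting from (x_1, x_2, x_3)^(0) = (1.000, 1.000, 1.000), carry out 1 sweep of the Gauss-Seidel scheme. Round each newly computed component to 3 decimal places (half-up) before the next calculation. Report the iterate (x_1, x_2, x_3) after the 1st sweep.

Iteration 1:
  x_1 = (-5 - (3)·1.000 - (-1)·1.000) / (6) = -1.167
  x_2 = (-8 - (-3)·-1.167 - (4)·1.000) / (-10) = 1.550
  x_3 = (-7 - (-3)·-1.167 - (-1)·1.550) / (7) = -1.279

(-1.167, 1.550, -1.279)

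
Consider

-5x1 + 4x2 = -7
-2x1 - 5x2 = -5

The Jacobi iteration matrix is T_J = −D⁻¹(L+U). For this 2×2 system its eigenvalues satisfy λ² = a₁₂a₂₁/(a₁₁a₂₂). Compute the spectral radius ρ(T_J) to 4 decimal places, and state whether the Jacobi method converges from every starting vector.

a₁₂a₂₁/(a₁₁a₂₂) = (4)·(-2) / ((-5)·(-5)) = -0.320000
ρ = √|-0.320000| = √0.320000 = 0.5657
ρ < 1, so Jacobi converges

0.5657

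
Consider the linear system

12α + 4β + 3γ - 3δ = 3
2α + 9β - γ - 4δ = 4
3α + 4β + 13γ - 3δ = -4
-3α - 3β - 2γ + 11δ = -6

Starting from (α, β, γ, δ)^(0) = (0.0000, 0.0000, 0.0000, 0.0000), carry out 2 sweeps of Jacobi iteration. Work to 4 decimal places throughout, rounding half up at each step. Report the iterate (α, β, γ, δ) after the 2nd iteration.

Iteration 1:
  α = (3 - (4)·0.0000 - (3)·0.0000 - (-3)·0.0000) / (12) = 0.2500
  β = (4 - (2)·0.0000 - (-1)·0.0000 - (-4)·0.0000) / (9) = 0.4444
  γ = (-4 - (3)·0.0000 - (4)·0.0000 - (-3)·0.0000) / (13) = -0.3077
  δ = (-6 - (-3)·0.0000 - (-3)·0.0000 - (-2)·0.0000) / (11) = -0.5455
Iteration 2:
  α = (3 - (4)·0.4444 - (3)·-0.3077 - (-3)·-0.5455) / (12) = 0.0424
  β = (4 - (2)·0.2500 - (-1)·-0.3077 - (-4)·-0.5455) / (9) = 0.1123
  γ = (-4 - (3)·0.2500 - (4)·0.4444 - (-3)·-0.5455) / (13) = -0.6280
  δ = (-6 - (-3)·0.2500 - (-3)·0.4444 - (-2)·-0.3077) / (11) = -0.4120

(0.0424, 0.1123, -0.6280, -0.4120)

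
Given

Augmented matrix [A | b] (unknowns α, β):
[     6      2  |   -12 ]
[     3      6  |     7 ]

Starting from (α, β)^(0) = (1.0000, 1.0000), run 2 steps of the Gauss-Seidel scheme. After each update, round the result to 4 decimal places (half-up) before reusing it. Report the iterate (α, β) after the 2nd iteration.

(-2.7778, 2.5556)

Iteration 1:
  α = (-12 - (2)·1.0000) / (6) = -2.3333
  β = (7 - (3)·-2.3333) / (6) = 2.3333
Iteration 2:
  α = (-12 - (2)·2.3333) / (6) = -2.7778
  β = (7 - (3)·-2.7778) / (6) = 2.5556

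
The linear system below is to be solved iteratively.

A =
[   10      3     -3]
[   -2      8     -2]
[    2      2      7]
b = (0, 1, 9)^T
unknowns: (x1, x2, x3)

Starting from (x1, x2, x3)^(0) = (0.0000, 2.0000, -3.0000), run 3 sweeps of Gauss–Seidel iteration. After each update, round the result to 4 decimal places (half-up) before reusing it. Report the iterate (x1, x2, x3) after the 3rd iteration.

Iteration 1:
  x1 = (0 - (3)·2.0000 - (-3)·-3.0000) / (10) = -1.5000
  x2 = (1 - (-2)·-1.5000 - (-2)·-3.0000) / (8) = -1.0000
  x3 = (9 - (2)·-1.5000 - (2)·-1.0000) / (7) = 2.0000
Iteration 2:
  x1 = (0 - (3)·-1.0000 - (-3)·2.0000) / (10) = 0.9000
  x2 = (1 - (-2)·0.9000 - (-2)·2.0000) / (8) = 0.8500
  x3 = (9 - (2)·0.9000 - (2)·0.8500) / (7) = 0.7857
Iteration 3:
  x1 = (0 - (3)·0.8500 - (-3)·0.7857) / (10) = -0.0193
  x2 = (1 - (-2)·-0.0193 - (-2)·0.7857) / (8) = 0.3166
  x3 = (9 - (2)·-0.0193 - (2)·0.3166) / (7) = 1.2008

(-0.0193, 0.3166, 1.2008)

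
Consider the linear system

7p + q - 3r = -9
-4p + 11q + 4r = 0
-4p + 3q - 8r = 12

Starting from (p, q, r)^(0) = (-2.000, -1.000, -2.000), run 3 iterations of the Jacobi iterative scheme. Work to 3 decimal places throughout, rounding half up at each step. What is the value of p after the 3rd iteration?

-1.442

Iteration 1:
  p = (-9 - (1)·-1.000 - (-3)·-2.000) / (7) = -2.000
  q = (0 - (-4)·-2.000 - (4)·-2.000) / (11) = 0.000
  r = (12 - (-4)·-2.000 - (3)·-1.000) / (-8) = -0.875
Iteration 2:
  p = (-9 - (1)·0.000 - (-3)·-0.875) / (7) = -1.661
  q = (0 - (-4)·-2.000 - (4)·-0.875) / (11) = -0.409
  r = (12 - (-4)·-2.000 - (3)·0.000) / (-8) = -0.500
Iteration 3:
  p = (-9 - (1)·-0.409 - (-3)·-0.500) / (7) = -1.442
  q = (0 - (-4)·-1.661 - (4)·-0.500) / (11) = -0.422
  r = (12 - (-4)·-1.661 - (3)·-0.409) / (-8) = -0.823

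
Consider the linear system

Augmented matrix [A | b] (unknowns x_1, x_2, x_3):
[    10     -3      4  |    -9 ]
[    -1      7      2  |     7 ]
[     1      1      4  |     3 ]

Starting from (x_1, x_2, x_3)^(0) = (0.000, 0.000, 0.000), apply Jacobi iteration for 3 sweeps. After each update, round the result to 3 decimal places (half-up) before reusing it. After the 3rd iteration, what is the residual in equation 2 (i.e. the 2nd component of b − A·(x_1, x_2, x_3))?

-0.263

Iteration 1:
  x_1 = (-9 - (-3)·0.000 - (4)·0.000) / (10) = -0.900
  x_2 = (7 - (-1)·0.000 - (2)·0.000) / (7) = 1.000
  x_3 = (3 - (1)·0.000 - (1)·0.000) / (4) = 0.750
Iteration 2:
  x_1 = (-9 - (-3)·1.000 - (4)·0.750) / (10) = -0.900
  x_2 = (7 - (-1)·-0.900 - (2)·0.750) / (7) = 0.657
  x_3 = (3 - (1)·-0.900 - (1)·1.000) / (4) = 0.725
Iteration 3:
  x_1 = (-9 - (-3)·0.657 - (4)·0.725) / (10) = -0.993
  x_2 = (7 - (-1)·-0.900 - (2)·0.725) / (7) = 0.664
  x_3 = (3 - (1)·-0.900 - (1)·0.657) / (4) = 0.811
Residual b − A·x = (-0.322, -0.263, 0.085)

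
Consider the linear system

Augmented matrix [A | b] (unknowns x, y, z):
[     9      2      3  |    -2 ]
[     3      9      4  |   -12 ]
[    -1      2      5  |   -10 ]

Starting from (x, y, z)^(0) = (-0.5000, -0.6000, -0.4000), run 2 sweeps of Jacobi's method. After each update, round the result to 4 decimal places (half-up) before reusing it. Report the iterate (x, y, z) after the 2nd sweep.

Iteration 1:
  x = (-2 - (2)·-0.6000 - (3)·-0.4000) / (9) = 0.0444
  y = (-12 - (3)·-0.5000 - (4)·-0.4000) / (9) = -0.9889
  z = (-10 - (-1)·-0.5000 - (2)·-0.6000) / (5) = -1.8600
Iteration 2:
  x = (-2 - (2)·-0.9889 - (3)·-1.8600) / (9) = 0.6175
  y = (-12 - (3)·0.0444 - (4)·-1.8600) / (9) = -0.5215
  z = (-10 - (-1)·0.0444 - (2)·-0.9889) / (5) = -1.5956

(0.6175, -0.5215, -1.5956)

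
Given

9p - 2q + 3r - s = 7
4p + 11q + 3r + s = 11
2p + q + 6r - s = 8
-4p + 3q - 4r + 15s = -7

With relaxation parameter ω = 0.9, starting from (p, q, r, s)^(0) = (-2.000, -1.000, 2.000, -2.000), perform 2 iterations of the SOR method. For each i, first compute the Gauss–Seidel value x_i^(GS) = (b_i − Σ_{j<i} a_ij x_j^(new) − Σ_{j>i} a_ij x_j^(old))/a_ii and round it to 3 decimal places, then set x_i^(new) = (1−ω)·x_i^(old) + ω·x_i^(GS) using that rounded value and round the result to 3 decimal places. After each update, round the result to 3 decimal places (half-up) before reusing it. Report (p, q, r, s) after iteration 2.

(0.373, 0.605, 1.026, -0.251)

Iteration 1:
  p: GS value = (7 - (-2)·-1.000 - (3)·2.000 - (-1)·-2.000) / (9) = -0.333;  p ← (1−ω)·-2.000 + ω·-0.333 = -0.500
  q: GS value = (11 - (4)·-0.500 - (3)·2.000 - (1)·-2.000) / (11) = 0.818;  q ← (1−ω)·-1.000 + ω·0.818 = 0.636
  r: GS value = (8 - (2)·-0.500 - (1)·0.636 - (-1)·-2.000) / (6) = 1.061;  r ← (1−ω)·2.000 + ω·1.061 = 1.155
  s: GS value = (-7 - (-4)·-0.500 - (3)·0.636 - (-4)·1.155) / (15) = -0.419;  s ← (1−ω)·-2.000 + ω·-0.419 = -0.577
Iteration 2:
  p: GS value = (7 - (-2)·0.636 - (3)·1.155 - (-1)·-0.577) / (9) = 0.470;  p ← (1−ω)·-0.500 + ω·0.470 = 0.373
  q: GS value = (11 - (4)·0.373 - (3)·1.155 - (1)·-0.577) / (11) = 0.602;  q ← (1−ω)·0.636 + ω·0.602 = 0.605
  r: GS value = (8 - (2)·0.373 - (1)·0.605 - (-1)·-0.577) / (6) = 1.012;  r ← (1−ω)·1.155 + ω·1.012 = 1.026
  s: GS value = (-7 - (-4)·0.373 - (3)·0.605 - (-4)·1.026) / (15) = -0.215;  s ← (1−ω)·-0.577 + ω·-0.215 = -0.251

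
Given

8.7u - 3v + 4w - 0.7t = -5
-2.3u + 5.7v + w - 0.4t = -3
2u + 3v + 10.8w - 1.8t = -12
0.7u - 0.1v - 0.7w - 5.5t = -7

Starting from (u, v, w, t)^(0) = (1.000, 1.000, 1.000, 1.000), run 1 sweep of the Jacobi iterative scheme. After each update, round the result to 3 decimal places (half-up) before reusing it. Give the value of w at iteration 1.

-1.407

Iteration 1:
  u = (-5 - (-3)·1.000 - (4)·1.000 - (-0.7)·1.000) / (8.7) = -0.609
  v = (-3 - (-2.3)·1.000 - (1)·1.000 - (-0.4)·1.000) / (5.7) = -0.228
  w = (-12 - (2)·1.000 - (3)·1.000 - (-1.8)·1.000) / (10.8) = -1.407
  t = (-7 - (0.7)·1.000 - (-0.1)·1.000 - (-0.7)·1.000) / (-5.5) = 1.255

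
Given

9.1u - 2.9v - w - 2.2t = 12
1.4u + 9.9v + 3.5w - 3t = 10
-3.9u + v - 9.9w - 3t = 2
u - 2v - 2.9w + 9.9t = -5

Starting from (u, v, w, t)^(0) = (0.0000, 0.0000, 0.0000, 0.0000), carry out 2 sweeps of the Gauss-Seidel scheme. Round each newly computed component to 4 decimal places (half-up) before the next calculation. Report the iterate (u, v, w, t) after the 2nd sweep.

(1.3517, 0.8450, -0.4495, -0.6026)

Iteration 1:
  u = (12 - (-2.9)·0.0000 - (-1)·0.0000 - (-2.2)·0.0000) / (9.1) = 1.3187
  v = (10 - (1.4)·1.3187 - (3.5)·0.0000 - (-3)·0.0000) / (9.9) = 0.8236
  w = (2 - (-3.9)·1.3187 - (1)·0.8236 - (-3)·0.0000) / (-9.9) = -0.6383
  t = (-5 - (1)·1.3187 - (-2)·0.8236 - (-2.9)·-0.6383) / (9.9) = -0.6588
Iteration 2:
  u = (12 - (-2.9)·0.8236 - (-1)·-0.6383 - (-2.2)·-0.6588) / (9.1) = 1.3517
  v = (10 - (1.4)·1.3517 - (3.5)·-0.6383 - (-3)·-0.6588) / (9.9) = 0.8450
  w = (2 - (-3.9)·1.3517 - (1)·0.8450 - (-3)·-0.6588) / (-9.9) = -0.4495
  t = (-5 - (1)·1.3517 - (-2)·0.8450 - (-2.9)·-0.4495) / (9.9) = -0.6026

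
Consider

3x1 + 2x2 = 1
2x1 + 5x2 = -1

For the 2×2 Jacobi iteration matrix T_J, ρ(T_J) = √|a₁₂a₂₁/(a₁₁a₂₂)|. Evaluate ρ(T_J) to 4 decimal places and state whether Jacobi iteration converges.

0.5164

a₁₂a₂₁/(a₁₁a₂₂) = (2)·(2) / ((3)·(5)) = 0.266667
ρ = √|0.266667| = √0.266667 = 0.5164
ρ < 1, so Jacobi converges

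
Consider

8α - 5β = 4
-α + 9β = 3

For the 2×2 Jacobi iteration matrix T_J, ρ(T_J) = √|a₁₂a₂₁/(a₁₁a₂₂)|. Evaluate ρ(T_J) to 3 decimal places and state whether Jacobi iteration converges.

0.264

a₁₂a₂₁/(a₁₁a₂₂) = (-5)·(-1) / ((8)·(9)) = 0.069444
ρ = √|0.069444| = √0.069444 = 0.264
ρ < 1, so Jacobi converges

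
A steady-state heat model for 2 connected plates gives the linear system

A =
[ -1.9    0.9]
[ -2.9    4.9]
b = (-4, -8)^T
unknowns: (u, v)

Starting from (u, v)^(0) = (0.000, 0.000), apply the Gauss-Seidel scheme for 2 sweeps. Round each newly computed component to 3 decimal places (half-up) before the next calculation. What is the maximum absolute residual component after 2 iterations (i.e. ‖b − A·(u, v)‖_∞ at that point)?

Iteration 1:
  u = (-4 - (0.9)·0.000) / (-1.9) = 2.105
  v = (-8 - (-2.9)·2.105) / (4.9) = -0.387
Iteration 2:
  u = (-4 - (0.9)·-0.387) / (-1.9) = 1.922
  v = (-8 - (-2.9)·1.922) / (4.9) = -0.495
Residual b − A·x = (0.097, -0.001); ∞-norm = 0.097

0.097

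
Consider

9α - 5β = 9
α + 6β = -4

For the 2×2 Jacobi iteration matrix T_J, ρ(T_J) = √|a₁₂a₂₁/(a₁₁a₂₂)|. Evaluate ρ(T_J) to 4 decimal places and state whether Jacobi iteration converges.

0.3043

a₁₂a₂₁/(a₁₁a₂₂) = (-5)·(1) / ((9)·(6)) = -0.092593
ρ = √|-0.092593| = √0.092593 = 0.3043
ρ < 1, so Jacobi converges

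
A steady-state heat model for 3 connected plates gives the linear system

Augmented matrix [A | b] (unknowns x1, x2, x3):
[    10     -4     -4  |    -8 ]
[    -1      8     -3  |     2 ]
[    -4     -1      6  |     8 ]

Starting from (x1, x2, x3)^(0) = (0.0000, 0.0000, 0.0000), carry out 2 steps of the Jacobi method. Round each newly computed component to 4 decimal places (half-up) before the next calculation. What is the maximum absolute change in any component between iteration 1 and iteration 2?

0.6333

Iteration 1:
  x1 = (-8 - (-4)·0.0000 - (-4)·0.0000) / (10) = -0.8000
  x2 = (2 - (-1)·0.0000 - (-3)·0.0000) / (8) = 0.2500
  x3 = (8 - (-4)·0.0000 - (-1)·0.0000) / (6) = 1.3333
Iteration 2:
  x1 = (-8 - (-4)·0.2500 - (-4)·1.3333) / (10) = -0.1667
  x2 = (2 - (-1)·-0.8000 - (-3)·1.3333) / (8) = 0.6500
  x3 = (8 - (-4)·-0.8000 - (-1)·0.2500) / (6) = 0.8417
Change: (0.6333, 0.4000, -0.4916) → max |·| = 0.6333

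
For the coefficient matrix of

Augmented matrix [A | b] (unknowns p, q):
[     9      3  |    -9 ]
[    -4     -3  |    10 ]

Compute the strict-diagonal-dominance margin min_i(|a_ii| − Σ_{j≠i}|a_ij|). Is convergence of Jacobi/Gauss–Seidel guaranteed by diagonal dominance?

-1

row 1: |9| − (3) = 6
row 2: |-3| − (4) = -1
minimum over rows = -1 → not strictly diagonally dominant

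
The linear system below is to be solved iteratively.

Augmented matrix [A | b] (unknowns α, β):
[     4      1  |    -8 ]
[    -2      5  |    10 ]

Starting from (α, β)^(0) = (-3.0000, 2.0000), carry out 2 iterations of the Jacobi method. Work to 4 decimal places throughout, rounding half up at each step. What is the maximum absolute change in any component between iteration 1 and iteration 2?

0.3000

Iteration 1:
  α = (-8 - (1)·2.0000) / (4) = -2.5000
  β = (10 - (-2)·-3.0000) / (5) = 0.8000
Iteration 2:
  α = (-8 - (1)·0.8000) / (4) = -2.2000
  β = (10 - (-2)·-2.5000) / (5) = 1.0000
Change: (0.3000, 0.2000) → max |·| = 0.3000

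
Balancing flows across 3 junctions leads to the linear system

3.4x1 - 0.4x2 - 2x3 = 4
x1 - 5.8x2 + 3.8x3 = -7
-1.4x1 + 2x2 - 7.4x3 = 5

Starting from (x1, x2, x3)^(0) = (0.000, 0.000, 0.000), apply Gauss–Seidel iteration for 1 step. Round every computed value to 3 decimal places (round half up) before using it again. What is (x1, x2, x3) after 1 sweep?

(1.176, 1.410, -0.517)

Iteration 1:
  x1 = (4 - (-0.4)·0.000 - (-2)·0.000) / (3.4) = 1.176
  x2 = (-7 - (1)·1.176 - (3.8)·0.000) / (-5.8) = 1.410
  x3 = (5 - (-1.4)·1.176 - (2)·1.410) / (-7.4) = -0.517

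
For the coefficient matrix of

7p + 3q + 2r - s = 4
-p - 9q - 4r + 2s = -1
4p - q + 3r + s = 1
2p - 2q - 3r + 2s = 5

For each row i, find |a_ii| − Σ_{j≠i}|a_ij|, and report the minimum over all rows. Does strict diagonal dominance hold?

row 1: |7| − (3+2+1) = 1
row 2: |-9| − (1+4+2) = 2
row 3: |3| − (4+1+1) = -3
row 4: |2| − (2+2+3) = -5
minimum over rows = -5 → not strictly diagonally dominant

-5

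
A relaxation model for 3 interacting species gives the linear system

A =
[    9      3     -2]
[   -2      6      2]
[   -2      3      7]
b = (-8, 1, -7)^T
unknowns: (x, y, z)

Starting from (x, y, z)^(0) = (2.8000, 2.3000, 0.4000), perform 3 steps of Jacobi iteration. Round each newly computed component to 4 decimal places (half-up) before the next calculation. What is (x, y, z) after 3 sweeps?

Iteration 1:
  x = (-8 - (3)·2.3000 - (-2)·0.4000) / (9) = -1.5667
  y = (1 - (-2)·2.8000 - (2)·0.4000) / (6) = 0.9667
  z = (-7 - (-2)·2.8000 - (3)·2.3000) / (7) = -1.1857
Iteration 2:
  x = (-8 - (3)·0.9667 - (-2)·-1.1857) / (9) = -1.4746
  y = (1 - (-2)·-1.5667 - (2)·-1.1857) / (6) = 0.0397
  z = (-7 - (-2)·-1.5667 - (3)·0.9667) / (7) = -1.8619
Iteration 3:
  x = (-8 - (3)·0.0397 - (-2)·-1.8619) / (9) = -1.3159
  y = (1 - (-2)·-1.4746 - (2)·-1.8619) / (6) = 0.2958
  z = (-7 - (-2)·-1.4746 - (3)·0.0397) / (7) = -1.4383

(-1.3159, 0.2958, -1.4383)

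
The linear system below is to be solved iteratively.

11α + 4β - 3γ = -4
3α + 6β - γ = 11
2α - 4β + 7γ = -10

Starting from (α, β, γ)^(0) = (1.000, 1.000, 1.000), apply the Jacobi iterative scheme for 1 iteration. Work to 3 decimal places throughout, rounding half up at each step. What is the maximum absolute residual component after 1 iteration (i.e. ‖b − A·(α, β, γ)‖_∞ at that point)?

8.424

Iteration 1:
  α = (-4 - (4)·1.000 - (-3)·1.000) / (11) = -0.455
  β = (11 - (3)·1.000 - (-1)·1.000) / (6) = 1.500
  γ = (-10 - (2)·1.000 - (-4)·1.000) / (7) = -1.143
Residual b − A·x = (-8.424, 2.222, 4.911); ∞-norm = 8.424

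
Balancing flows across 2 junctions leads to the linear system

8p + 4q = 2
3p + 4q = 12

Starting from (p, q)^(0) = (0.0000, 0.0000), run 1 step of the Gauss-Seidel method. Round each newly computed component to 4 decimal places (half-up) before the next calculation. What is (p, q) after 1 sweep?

(0.2500, 2.8125)

Iteration 1:
  p = (2 - (4)·0.0000) / (8) = 0.2500
  q = (12 - (3)·0.2500) / (4) = 2.8125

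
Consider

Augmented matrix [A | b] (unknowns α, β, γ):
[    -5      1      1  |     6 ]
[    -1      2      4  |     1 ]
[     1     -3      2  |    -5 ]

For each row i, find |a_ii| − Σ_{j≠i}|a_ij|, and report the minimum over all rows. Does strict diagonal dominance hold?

row 1: |-5| − (1+1) = 3
row 2: |2| − (1+4) = -3
row 3: |2| − (1+3) = -2
minimum over rows = -3 → not strictly diagonally dominant

-3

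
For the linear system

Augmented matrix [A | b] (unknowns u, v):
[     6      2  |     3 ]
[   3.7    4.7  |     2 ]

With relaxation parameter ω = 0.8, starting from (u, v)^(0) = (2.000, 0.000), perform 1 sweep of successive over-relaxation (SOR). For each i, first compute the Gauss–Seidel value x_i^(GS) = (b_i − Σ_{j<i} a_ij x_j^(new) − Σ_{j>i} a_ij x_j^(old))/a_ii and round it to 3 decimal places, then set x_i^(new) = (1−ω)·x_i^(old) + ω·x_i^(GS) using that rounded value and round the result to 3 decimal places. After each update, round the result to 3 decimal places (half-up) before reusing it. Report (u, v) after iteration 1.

Iteration 1:
  u: GS value = (3 - (2)·0.000) / (6) = 0.500;  u ← (1−ω)·2.000 + ω·0.500 = 0.800
  v: GS value = (2 - (3.7)·0.800) / (4.7) = -0.204;  v ← (1−ω)·0.000 + ω·-0.204 = -0.163

(0.800, -0.163)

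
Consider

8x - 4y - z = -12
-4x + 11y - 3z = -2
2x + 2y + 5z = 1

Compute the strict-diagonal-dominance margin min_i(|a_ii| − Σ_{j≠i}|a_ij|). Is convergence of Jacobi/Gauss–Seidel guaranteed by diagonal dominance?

row 1: |8| − (4+1) = 3
row 2: |11| − (4+3) = 4
row 3: |5| − (2+2) = 1
minimum over rows = 1 → strictly diagonally dominant (convergence guaranteed)

1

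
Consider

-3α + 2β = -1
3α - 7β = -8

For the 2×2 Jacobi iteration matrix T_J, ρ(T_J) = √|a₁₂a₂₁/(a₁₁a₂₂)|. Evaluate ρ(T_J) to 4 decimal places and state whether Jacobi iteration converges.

a₁₂a₂₁/(a₁₁a₂₂) = (2)·(3) / ((-3)·(-7)) = 0.285714
ρ = √|0.285714| = √0.285714 = 0.5345
ρ < 1, so Jacobi converges

0.5345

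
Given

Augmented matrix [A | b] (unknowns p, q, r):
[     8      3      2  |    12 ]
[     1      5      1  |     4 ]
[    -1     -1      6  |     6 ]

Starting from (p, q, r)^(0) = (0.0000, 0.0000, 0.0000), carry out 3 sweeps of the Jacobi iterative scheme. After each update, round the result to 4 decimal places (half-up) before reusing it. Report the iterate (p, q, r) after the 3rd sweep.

Iteration 1:
  p = (12 - (3)·0.0000 - (2)·0.0000) / (8) = 1.5000
  q = (4 - (1)·0.0000 - (1)·0.0000) / (5) = 0.8000
  r = (6 - (-1)·0.0000 - (-1)·0.0000) / (6) = 1.0000
Iteration 2:
  p = (12 - (3)·0.8000 - (2)·1.0000) / (8) = 0.9500
  q = (4 - (1)·1.5000 - (1)·1.0000) / (5) = 0.3000
  r = (6 - (-1)·1.5000 - (-1)·0.8000) / (6) = 1.3833
Iteration 3:
  p = (12 - (3)·0.3000 - (2)·1.3833) / (8) = 1.0417
  q = (4 - (1)·0.9500 - (1)·1.3833) / (5) = 0.3333
  r = (6 - (-1)·0.9500 - (-1)·0.3000) / (6) = 1.2083

(1.0417, 0.3333, 1.2083)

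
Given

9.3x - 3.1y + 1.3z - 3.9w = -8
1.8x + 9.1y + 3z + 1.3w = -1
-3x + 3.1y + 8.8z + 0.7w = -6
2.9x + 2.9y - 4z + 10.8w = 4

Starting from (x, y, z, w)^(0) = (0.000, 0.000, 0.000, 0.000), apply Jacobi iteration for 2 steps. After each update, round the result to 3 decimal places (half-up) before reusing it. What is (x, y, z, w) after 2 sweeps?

Iteration 1:
  x = (-8 - (-3.1)·0.000 - (1.3)·0.000 - (-3.9)·0.000) / (9.3) = -0.860
  y = (-1 - (1.8)·0.000 - (3)·0.000 - (1.3)·0.000) / (9.1) = -0.110
  z = (-6 - (-3)·0.000 - (3.1)·0.000 - (0.7)·0.000) / (8.8) = -0.682
  w = (4 - (2.9)·0.000 - (2.9)·0.000 - (-4)·0.000) / (10.8) = 0.370
Iteration 2:
  x = (-8 - (-3.1)·-0.110 - (1.3)·-0.682 - (-3.9)·0.370) / (9.3) = -0.646
  y = (-1 - (1.8)·-0.860 - (3)·-0.682 - (1.3)·0.370) / (9.1) = 0.232
  z = (-6 - (-3)·-0.860 - (3.1)·-0.110 - (0.7)·0.370) / (8.8) = -0.966
  w = (4 - (2.9)·-0.860 - (2.9)·-0.110 - (-4)·-0.682) / (10.8) = 0.378

(-0.646, 0.232, -0.966, 0.378)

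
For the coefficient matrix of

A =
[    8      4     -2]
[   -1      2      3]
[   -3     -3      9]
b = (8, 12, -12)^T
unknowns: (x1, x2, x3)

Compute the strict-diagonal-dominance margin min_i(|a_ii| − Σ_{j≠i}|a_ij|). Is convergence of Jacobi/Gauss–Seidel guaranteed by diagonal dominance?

row 1: |8| − (4+2) = 2
row 2: |2| − (1+3) = -2
row 3: |9| − (3+3) = 3
minimum over rows = -2 → not strictly diagonally dominant

-2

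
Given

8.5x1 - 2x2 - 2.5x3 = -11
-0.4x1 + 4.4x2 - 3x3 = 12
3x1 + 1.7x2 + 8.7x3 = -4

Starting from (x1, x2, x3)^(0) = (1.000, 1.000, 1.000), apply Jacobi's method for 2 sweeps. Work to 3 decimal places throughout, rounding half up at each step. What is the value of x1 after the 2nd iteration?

-0.765

Iteration 1:
  x1 = (-11 - (-2)·1.000 - (-2.5)·1.000) / (8.5) = -0.765
  x2 = (12 - (-0.4)·1.000 - (-3)·1.000) / (4.4) = 3.500
  x3 = (-4 - (3)·1.000 - (1.7)·1.000) / (8.7) = -1.000
Iteration 2:
  x1 = (-11 - (-2)·3.500 - (-2.5)·-1.000) / (8.5) = -0.765
  x2 = (12 - (-0.4)·-0.765 - (-3)·-1.000) / (4.4) = 1.976
  x3 = (-4 - (3)·-0.765 - (1.7)·3.500) / (8.7) = -0.880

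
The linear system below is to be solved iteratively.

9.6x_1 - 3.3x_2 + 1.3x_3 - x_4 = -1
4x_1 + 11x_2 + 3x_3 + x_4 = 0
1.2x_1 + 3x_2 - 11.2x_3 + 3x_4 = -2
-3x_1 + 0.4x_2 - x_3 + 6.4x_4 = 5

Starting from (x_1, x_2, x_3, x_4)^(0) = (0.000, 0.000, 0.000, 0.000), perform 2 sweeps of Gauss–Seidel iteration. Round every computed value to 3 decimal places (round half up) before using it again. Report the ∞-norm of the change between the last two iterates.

Iteration 1:
  x_1 = (-1 - (-3.3)·0.000 - (1.3)·0.000 - (-1)·0.000) / (9.6) = -0.104
  x_2 = (0 - (4)·-0.104 - (3)·0.000 - (1)·0.000) / (11) = 0.038
  x_3 = (-2 - (1.2)·-0.104 - (3)·0.038 - (3)·0.000) / (-11.2) = 0.178
  x_4 = (5 - (-3)·-0.104 - (0.4)·0.038 - (-1)·0.178) / (6.4) = 0.758
Iteration 2:
  x_1 = (-1 - (-3.3)·0.038 - (1.3)·0.178 - (-1)·0.758) / (9.6) = -0.036
  x_2 = (0 - (4)·-0.036 - (3)·0.178 - (1)·0.758) / (11) = -0.104
  x_3 = (-2 - (1.2)·-0.036 - (3)·-0.104 - (3)·0.758) / (-11.2) = 0.350
  x_4 = (5 - (-3)·-0.036 - (0.4)·-0.104 - (-1)·0.350) / (6.4) = 0.826
Change: (0.068, -0.142, 0.172, 0.068) → max |·| = 0.172

0.172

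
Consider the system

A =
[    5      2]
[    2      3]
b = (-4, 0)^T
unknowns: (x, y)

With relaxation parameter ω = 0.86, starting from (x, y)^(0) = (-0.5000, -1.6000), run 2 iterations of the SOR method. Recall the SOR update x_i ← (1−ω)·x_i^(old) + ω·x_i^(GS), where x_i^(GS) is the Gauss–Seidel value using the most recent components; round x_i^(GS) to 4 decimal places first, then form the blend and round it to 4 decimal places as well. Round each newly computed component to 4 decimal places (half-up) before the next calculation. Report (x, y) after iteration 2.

Iteration 1:
  x: GS value = (-4 - (2)·-1.6000) / (5) = -0.1600;  x ← (1−ω)·-0.5000 + ω·-0.1600 = -0.2076
  y: GS value = (0 - (2)·-0.2076) / (3) = 0.1384;  y ← (1−ω)·-1.6000 + ω·0.1384 = -0.1050
Iteration 2:
  x: GS value = (-4 - (2)·-0.1050) / (5) = -0.7580;  x ← (1−ω)·-0.2076 + ω·-0.7580 = -0.6809
  y: GS value = (0 - (2)·-0.6809) / (3) = 0.4539;  y ← (1−ω)·-0.1050 + ω·0.4539 = 0.3757

(-0.6809, 0.3757)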